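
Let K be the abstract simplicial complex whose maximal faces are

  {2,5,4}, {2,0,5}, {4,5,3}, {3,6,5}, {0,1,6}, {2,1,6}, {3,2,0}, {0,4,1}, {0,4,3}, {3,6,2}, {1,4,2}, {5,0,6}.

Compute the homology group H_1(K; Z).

H_1 ≅ Z_2.

K has 7 vertices, 18 edges, 12 triangles.
rank ∂_1 = 6, rank ∂_2 = 12 ⇒ b_1 = 18 − 6 − 12 = 0; ∂_2 has invariant factor(s) [2] giving torsion. So H_1 = Z_2.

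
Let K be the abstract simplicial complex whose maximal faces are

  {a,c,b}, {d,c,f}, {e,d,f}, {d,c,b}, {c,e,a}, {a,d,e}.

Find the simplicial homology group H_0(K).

H_0 = Z.

Fix the vertex order a < b < c < d < e < f and write every simplex with vertices in increasing order. Then dim K = 2 and the simplices of K are:

  0-simplices (6): a, b, c, d, e, f
  1-simplices (12): ab, ac, ad, ae, bc, bd, cd, ce, cf, de, df, ef
  2-simplices (6): abc, ace, ade, bcd, cdf, def

giving chain groups C_0 ≅ Z^6, C_1 ≅ Z^12, C_2 ≅ Z^6.

∂_1: C_1 → C_0 maps an edge to its endpoints' difference, ∂[p,q] = q − p.
As a 6×12 matrix over Z this has rank 5, with invariant factors (1,1,1,1,1).

Boundary ∂_2: C_2 → C_1 maps a triangle to the signed sum of its edges. For instance
  ∂ade = de − ae + ad,
  ∂abc = bc − ac + ab.
This gives a 12×6 integer matrix of rank 6; reducing to Smith normal form yields diagonal entries (1,1,1,1,1,1).

From H_k ≅ ker(∂_k) / im(∂_{k+1}) we obtain:

  H_0: rank C_0 − rank ∂_1 = 6 − 5 = 1, and the invariant factors of ∂_1 are all 1, so H_0 ≅ Z.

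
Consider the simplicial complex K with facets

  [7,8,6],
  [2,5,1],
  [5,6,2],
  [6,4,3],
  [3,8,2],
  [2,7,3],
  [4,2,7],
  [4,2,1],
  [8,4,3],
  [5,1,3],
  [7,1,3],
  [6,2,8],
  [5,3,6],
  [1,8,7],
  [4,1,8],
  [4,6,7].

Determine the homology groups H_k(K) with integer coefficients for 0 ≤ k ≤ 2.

H_0 = Z,  H_1 = Z^2,  H_2 = Z.

Take the total order 1 < 2 < 3 < 4 < 5 < 6 < 7 < 8 on the vertex set. Then K (dimension 2) consists of the simplices:

  0-simplices (8): [1], [2], [3], [4], [5], [6], [7], [8]
  1-simplices (24): (24 of them)
  2-simplices (16): [1,2,4], [1,2,5], [1,3,5], [1,3,7], [1,4,8], [1,7,8], [2,3,7], [2,3,8], [2,4,7], [2,5,6], [2,6,8], [3,4,6], [3,4,8], [3,5,6], [4,6,7], [6,7,8]

Hence C_0 ≅ Z^8, C_1 ≅ Z^24, C_2 ≅ Z^16.

∂_1: C_1 → C_0 sends each edge [p,q] (with p < q) to q − p.
As a 8×24 matrix over Z this has rank 7, with invariant factors (1,1,1,1,1,1,1).

Boundary ∂_2: C_2 → C_1 acts by ∂[p,q,r] = [q,r] − [p,r] + [p,q]. For instance
  ∂[4,6,7] = [6,7] − [4,7] + [4,6],
  ∂[2,4,7] = [4,7] − [2,7] + [2,4].
The resulting 24×16 matrix has rank 15, and its Smith normal form has invariant factors (1,1,1,1,1,1,1,1,1,1,1,1,1,1,1).

Reading off H_k = ker ∂_k / im ∂_{k+1}:

  H_0: rank C_0 − rank ∂_1 = 8 − 7 = 1, and the invariant factors of ∂_1 are all 1, so H_0 = Z.
  H_1: rank ker ∂_1 − rank ∂_2 = (24 − 7) − 15 = 2, and the invariant factors of ∂_2 are all 1, so H_1 = Z^2.
  H_2: rank ker ∂_2 − rank ∂_3 = (16 − 15) − 0 = 1, and there is no ∂_3, so H_2 = Z.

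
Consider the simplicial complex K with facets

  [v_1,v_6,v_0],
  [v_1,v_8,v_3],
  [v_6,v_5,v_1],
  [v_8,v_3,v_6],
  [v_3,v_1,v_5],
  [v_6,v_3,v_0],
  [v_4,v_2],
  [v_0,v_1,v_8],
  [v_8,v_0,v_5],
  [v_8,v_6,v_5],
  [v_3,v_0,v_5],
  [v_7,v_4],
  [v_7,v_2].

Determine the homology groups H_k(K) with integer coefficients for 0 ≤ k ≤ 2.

Take the total order v_0 < v_1 < v_2 < v_3 < v_4 < v_5 < v_6 < v_7 < v_8 on the vertex set. Then K (dimension 2) consists of the simplices:

  0-simplices (9): [v_0], [v_1], [v_2], [v_3], [v_4], [v_5], [v_6], [v_7], [v_8]
  1-simplices (18): (18 of them)
  2-simplices (10): [v_0,v_1,v_6], [v_0,v_1,v_8], [v_0,v_3,v_5], [v_0,v_3,v_6], [v_0,v_5,v_8], [v_1,v_3,v_5], [v_1,v_3,v_8], [v_1,v_5,v_6], [v_3,v_6,v_8], [v_5,v_6,v_8]

giving chain groups C_0 ≅ Z^9, C_1 ≅ Z^18, C_2 ≅ Z^10.

∂_1: C_1 → C_0 is given by ∂[p,q] = [q] − [p]. For instance
  ∂[v_2,v_7] = [v_7] − [v_2].
The 9×18 boundary matrix has rank 7 and Smith normal form diag(1,1,1,1,1,1,1).

Boundary ∂_2: C_2 → C_1 sends each 2-simplex [p,q,r] to [q,r] − [p,r] + [p,q]. For instance
  ∂[v_0,v_1,v_6] = [v_1,v_6] − [v_0,v_6] + [v_0,v_1],
  ∂[v_5,v_6,v_8] = [v_6,v_8] − [v_5,v_8] + [v_5,v_6].
The 18×10 boundary matrix has rank 10 and Smith normal form diag(1,1,1,1,1,1,1,1,1,2).

From H_k ≅ ker(∂_k) / im(∂_{k+1}) we obtain:

  H_0: rank C_0 − rank ∂_1 = 9 − 7 = 2, and the invariant factors of ∂_1 are all 1, so H_0 = Z^2.
  H_1: rank ker ∂_1 − rank ∂_2 = (18 − 7) − 10 = 1, and ∂_2 has invariant factor 2 > 1, so H_1 = Z ⊕ Z/2.
  H_2: rank ker ∂_2 − rank ∂_3 = (10 − 10) − 0 = 0, and there is no ∂_3, so H_2 = 0.

(K is a triangulation of the disjoint union of the circle S^1 and the real projective plane RP^2.)

H_0 = Z^2,  H_1 = Z ⊕ Z/2,  H_2 = 0.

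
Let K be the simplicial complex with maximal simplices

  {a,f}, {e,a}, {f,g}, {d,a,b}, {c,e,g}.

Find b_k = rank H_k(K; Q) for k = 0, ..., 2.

Order the vertices as a < b < c < d < e < f < g. Listing each simplex with vertices in this order, K has dimension 2 with simplices:

  0-simplices (7): a, b, c, d, e, f, g
  1-simplices (9): ab, ad, ae, af, bd, ce, cg, eg, fg
  2-simplices (2): abd, ceg

so the chain groups are C_0 ≅ Z^7, C_1 ≅ Z^9, C_2 ≅ Z^2.

∂_1: C_1 → C_0 maps an edge to its endpoints' difference, ∂[p,q] = q − p. For instance
  ∂ae = e − a.
The resulting 7×9 matrix has rank 6, and its Smith normal form has invariant factors (1,1,1,1,1,1).

Boundary ∂_2: C_2 → C_1 sends each 2-simplex [p,q,r] to [q,r] − [p,r] + [p,q]. For instance
  ∂abd = bd − ad + ab,
  ∂ceg = eg − cg + ce.
As a 9×2 matrix over Z this has rank 2, with invariant factors (1,1).

Reading off H_k = ker ∂_k / im ∂_{k+1}:

  H_0: rank C_0 − rank ∂_1 = 7 − 6 = 1, and the invariant factors of ∂_1 are all 1, so H_0 = Z.
  H_1: rank ker ∂_1 − rank ∂_2 = (9 − 6) − 2 = 1, and the invariant factors of ∂_2 are all 1, so H_1 = Z.
  H_2: rank ker ∂_2 − rank ∂_3 = (2 − 2) − 0 = 0, and there is no ∂_3, so H_2 = 0.

Hence the Betti numbers are b_0 = 1, b_1 = 1, b_2 = 0.

b_0 = 1, b_1 = 1, b_2 = 0.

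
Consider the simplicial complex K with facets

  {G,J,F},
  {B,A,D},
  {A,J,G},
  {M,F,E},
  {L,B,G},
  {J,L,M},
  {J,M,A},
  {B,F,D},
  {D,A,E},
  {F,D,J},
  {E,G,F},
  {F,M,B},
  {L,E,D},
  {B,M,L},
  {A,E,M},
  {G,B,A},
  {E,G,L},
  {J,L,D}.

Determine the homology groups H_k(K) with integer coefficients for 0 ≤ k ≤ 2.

Order the vertices as A < B < D < E < F < G < J < L < M. Listing each simplex with vertices in this order, K has dimension 2 with simplices:

  0-simplices (9): A, B, D, E, F, G, J, L, M
  1-simplices (27): AB, AD, AE, AG, AJ, AM, BD, BF, BG, BL, BM, DE, DF, DJ, DL, EF, EG, EL, EM, FG, FJ, FM, GJ, GL, JL, JM, LM
  2-simplices (18): ABD, ABG, ADE, AEM, AGJ, AJM, BDF, BFM, BGL, BLM, DEL, DFJ, DJL, EFG, EFM, EGL, FGJ, JLM

so the chain groups are C_0 ≅ Z^9, C_1 ≅ Z^27, C_2 ≅ Z^18.

Boundary ∂_1: C_1 → C_0 sends each edge [p,q] (with p < q) to q − p.
This gives a 9×27 integer matrix of rank 8; reducing to Smith normal form yields diagonal entries (1,1,1,1,1,1,1,1).

∂_2: C_2 → C_1 maps a triangle to the signed sum of its edges. For instance
  ∂JLM = LM − JM + JL,
  ∂BLM = LM − BM + BL.
The 27×18 boundary matrix has rank 17 and Smith normal form diag(1,1,1,1,1,1,1,1,1,1,1,1,1,1,1,1,1).

From H_k ≅ ker(∂_k) / im(∂_{k+1}) we obtain:

  H_0: rank C_0 − rank ∂_1 = 9 − 8 = 1, and the invariant factors of ∂_1 are all 1, so H_0 = Z.
  H_1: rank ker ∂_1 − rank ∂_2 = (27 − 8) − 17 = 2, and the invariant factors of ∂_2 are all 1, so H_1 = Z^2.
  H_2: rank ker ∂_2 − rank ∂_3 = (18 − 17) − 0 = 1, and there is no ∂_3, so H_2 = Z.

H_0 ≅ Z,  H_1 ≅ Z^2,  H_2 ≅ Z.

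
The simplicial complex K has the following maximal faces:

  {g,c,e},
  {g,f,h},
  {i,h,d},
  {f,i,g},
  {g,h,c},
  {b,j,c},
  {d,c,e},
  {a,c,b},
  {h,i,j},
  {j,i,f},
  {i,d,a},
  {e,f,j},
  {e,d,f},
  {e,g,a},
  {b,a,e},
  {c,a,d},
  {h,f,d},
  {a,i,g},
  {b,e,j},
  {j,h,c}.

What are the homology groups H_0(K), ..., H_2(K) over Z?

H_0 ≅ Z,  H_1 ≅ Z × Z/2,  H_2 = 0.

Fix the vertex order a < b < c < d < e < f < g < h < i < j and write every simplex with vertices in increasing order. Then dim K = 2 and the simplices of K are:

  0-simplices (10): a, b, c, d, e, f, g, h, i, j
  1-simplices (30): ab, ac, ad, ae, ag, ai, bc, be, bj, cd, ce, cg, ch, cj, de, df, dh, di, ef, eg, ej, fg, fh, fi, fj, gh, gi, hi, hj, ij
  2-simplices (20): abc, abe, acd, adi, aeg, agi, bcj, bej, cde, ceg, cgh, chj, def, dfh, dhi, efj, fgh, fgi, fij, hij

giving chain groups C_0 ≅ Z^10, C_1 ≅ Z^30, C_2 ≅ Z^20.

∂_1: C_1 → C_0 maps an edge to its endpoints' difference, ∂[p,q] = q − p. For instance
  ∂ce = e − c.
This gives a 10×30 integer matrix of rank 9; reducing to Smith normal form yields diagonal entries (1,1,1,1,1,1,1,1,1).

The boundary map ∂_2: C_2 → C_1 maps a triangle to the signed sum of its edges. For instance
  ∂def = ef − df + de,
  ∂ceg = eg − cg + ce.
This gives a 30×20 integer matrix of rank 20; reducing to Smith normal form yields diagonal entries (1,1,1,1,1,1,1,1,1,1,1,1,1,1,1,1,1,1,1,2).

Reading off H_k = ker ∂_k / im ∂_{k+1}:

  H_0: rank C_0 − rank ∂_1 = 10 − 9 = 1, and the invariant factors of ∂_1 are all 1, so H_0 = Z.
  H_1: rank ker ∂_1 − rank ∂_2 = (30 − 9) − 20 = 1, and ∂_2 has invariant factor 2 > 1, so H_1 = Z × Z/2.
  H_2: rank ker ∂_2 − rank ∂_3 = (20 − 20) − 0 = 0, and there is no ∂_3, so H_2 = 0.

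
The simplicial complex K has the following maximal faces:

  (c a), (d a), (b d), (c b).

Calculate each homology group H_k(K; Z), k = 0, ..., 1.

H_0 ≅ Z,  H_1 ≅ Z.

Take the total order a < b < c < d on the vertex set. Then K (dimension 1) consists of the simplices:

  0-simplices (4): a, b, c, d
  1-simplices (4): ac, ad, bc, bd

Hence C_0 ≅ Z^4, C_1 ≅ Z^4.

The boundary map ∂_1: C_1 → C_0 maps an edge to its endpoints' difference, ∂[p,q] = q − p. For instance
  ∂ac = c − a.
As a 4×4 matrix over Z this has rank 3, with invariant factors (1,1,1).

Computing H_k = (kernel of ∂_k) / (image of ∂_{k+1}):

  H_0: rank C_0 − rank ∂_1 = 4 − 3 = 1, and the invariant factors of ∂_1 are all 1, so H_0 = Z.
  H_1: rank ker ∂_1 − rank ∂_2 = (4 − 3) − 0 = 1, and there is no ∂_2, so H_1 = Z.

(K is a triangulation of the circle S^1.)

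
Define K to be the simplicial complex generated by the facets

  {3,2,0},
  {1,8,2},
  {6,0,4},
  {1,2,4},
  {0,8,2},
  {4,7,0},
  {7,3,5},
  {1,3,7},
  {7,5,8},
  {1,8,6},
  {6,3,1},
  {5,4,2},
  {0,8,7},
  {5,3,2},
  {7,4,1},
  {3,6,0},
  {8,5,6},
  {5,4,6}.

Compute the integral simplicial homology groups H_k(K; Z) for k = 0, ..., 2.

Fix the vertex order 0 < 1 < 2 < 3 < 4 < 5 < 6 < 7 < 8 and write every simplex with vertices in increasing order. Then dim K = 2 and the simplices of K are:

  0-simplices (9): [0], [1], [2], [3], [4], [5], [6], [7], [8]
  1-simplices (27): (27 of them)
  2-simplices (18): [0,2,3], [0,2,8], [0,3,6], [0,4,6], [0,4,7], [0,7,8], [1,2,4], [1,2,8], [1,3,6], [1,3,7], [1,4,7], [1,6,8], [2,3,5], [2,4,5], [3,5,7], [4,5,6], [5,6,8], [5,7,8]

giving chain groups C_0 ≅ Z^9, C_1 ≅ Z^27, C_2 ≅ Z^18.

Boundary ∂_1: C_1 → C_0 sends each edge [p,q] (with p < q) to q − p. For instance
  ∂[2,3] = [3] − [2].
The resulting 9×27 matrix has rank 8, and its Smith normal form has invariant factors (1,1,1,1,1,1,1,1).

The boundary map ∂_2: C_2 → C_1 maps a triangle to the signed sum of its edges. For instance
  ∂[2,3,5] = [3,5] − [2,5] + [2,3],
  ∂[1,2,8] = [2,8] − [1,8] + [1,2].
As a 27×18 matrix over Z this has rank 17, with invariant factors (1,1,1,1,1,1,1,1,1,1,1,1,1,1,1,1,1).

Now H_k = ker ∂_k / im ∂_{k+1}, so:

  H_0: rank C_0 − rank ∂_1 = 9 − 8 = 1, and the invariant factors of ∂_1 are all 1, so H_0 ≅ Z.
  H_1: rank ker ∂_1 − rank ∂_2 = (27 − 8) − 17 = 2, and the invariant factors of ∂_2 are all 1, so H_1 ≅ Z^2.
  H_2: rank ker ∂_2 − rank ∂_3 = (18 − 17) − 0 = 1, and there is no ∂_3, so H_2 ≅ Z.

As a check, the Euler characteristic is 9 − 27 + 18 = 0, which agrees with 1 − 2 + 1 = 0.

H_0 = Z,  H_1 = Z^2,  H_2 = Z.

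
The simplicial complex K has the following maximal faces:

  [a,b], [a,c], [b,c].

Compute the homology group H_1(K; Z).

H_1 = Z.

We work with the vertex ordering a < b < c. The simplices of K, each written with vertices in increasing order, are:

  0-simplices (3): a, b, c
  1-simplices (3): ab, ac, bc

giving chain groups C_0 ≅ Z^3, C_1 ≅ Z^3.

∂_1: C_1 → C_0 maps an edge to its endpoints' difference, ∂[p,q] = q − p. For instance
  ∂bc = c − b.
As a 3×3 matrix over Z this has rank 2, with invariant factors (1,1).

Computing H_k = (kernel of ∂_k) / (image of ∂_{k+1}):

  H_1: rank ker ∂_1 − rank ∂_2 = (3 − 2) − 0 = 1, and there is no ∂_2, so H_1 = Z.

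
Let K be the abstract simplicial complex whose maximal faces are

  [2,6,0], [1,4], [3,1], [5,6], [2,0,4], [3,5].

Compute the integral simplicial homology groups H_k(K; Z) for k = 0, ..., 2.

Take the total order 0 < 1 < 2 < 3 < 4 < 5 < 6 on the vertex set. Then K (dimension 2) consists of the simplices:

  0-simplices (7): [0], [1], [2], [3], [4], [5], [6]
  1-simplices (9): [0,2], [0,4], [0,6], [1,3], [1,4], [2,4], [2,6], [3,5], [5,6]
  2-simplices (2): [0,2,4], [0,2,6]

giving chain groups C_0 ≅ Z^7, C_1 ≅ Z^9, C_2 ≅ Z^2.

The boundary map ∂_1: C_1 → C_0 is given by ∂[p,q] = [q] − [p].
As a 7×9 matrix over Z this has rank 6, with invariant factors (1,1,1,1,1,1).

The boundary map ∂_2: C_2 → C_1 acts by ∂[p,q,r] = [q,r] − [p,r] + [p,q]. For instance
  ∂[0,2,6] = [2,6] − [0,6] + [0,2],
  ∂[0,2,4] = [2,4] − [0,4] + [0,2].
This gives a 9×2 integer matrix of rank 2; reducing to Smith normal form yields diagonal entries (1,1).

From H_k ≅ ker(∂_k) / im(∂_{k+1}) we obtain:

  H_0: rank C_0 − rank ∂_1 = 7 − 6 = 1, and the invariant factors of ∂_1 are all 1, so H_0 = Z.
  H_1: rank ker ∂_1 − rank ∂_2 = (9 − 6) − 2 = 1, and the invariant factors of ∂_2 are all 1, so H_1 = Z.
  H_2: rank ker ∂_2 − rank ∂_3 = (2 − 2) − 0 = 0, and there is no ∂_3, so H_2 = 0.

H_0 = Z,  H_1 = Z,  H_2 = 0.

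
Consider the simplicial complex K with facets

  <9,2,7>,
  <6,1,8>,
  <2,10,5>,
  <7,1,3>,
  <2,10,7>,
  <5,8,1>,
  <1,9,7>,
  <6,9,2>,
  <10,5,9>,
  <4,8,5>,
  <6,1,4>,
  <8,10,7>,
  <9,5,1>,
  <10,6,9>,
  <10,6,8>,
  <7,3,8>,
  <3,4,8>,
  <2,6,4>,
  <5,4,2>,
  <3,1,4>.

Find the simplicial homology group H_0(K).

H_0 = Z.

Fix the vertex order 1 < 2 < 3 < 4 < 5 < 6 < 7 < 8 < 9 < 10 and write every simplex with vertices in increasing order. Then dim K = 2 and the simplices of K are:

  0-simplices (10): [1], [2], [3], [4], [5], [6], [7], [8], [9], [10]
  1-simplices (30): (30 of them)
  2-simplices (20): (20 of them)

giving chain groups C_0 ≅ Z^10, C_1 ≅ Z^30, C_2 ≅ Z^20.

Boundary ∂_1: C_1 → C_0 maps an edge to its endpoints' difference, ∂[p,q] = q − p.
The resulting 10×30 matrix has rank 9, and its Smith normal form has invariant factors (1,1,1,1,1,1,1,1,1).

Boundary ∂_2: C_2 → C_1 acts by ∂[p,q,r] = [q,r] − [p,r] + [p,q]. For instance
  ∂[1,4,6] = [4,6] − [1,6] + [1,4],
  ∂[3,4,8] = [4,8] − [3,8] + [3,4].
The 30×20 boundary matrix has rank 20 and Smith normal form diag(1,1,1,1,1,1,1,1,1,1,1,1,1,1,1,1,1,1,1,2).

Reading off H_k = ker ∂_k / im ∂_{k+1}:

  H_0: rank C_0 − rank ∂_1 = 10 − 9 = 1, and the invariant factors of ∂_1 are all 1, so H_0 ≅ Z.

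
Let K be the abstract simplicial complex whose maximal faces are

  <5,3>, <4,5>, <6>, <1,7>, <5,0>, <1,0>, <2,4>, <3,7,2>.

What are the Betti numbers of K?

Order the vertices as 0 < 1 < 2 < 3 < 4 < 5 < 6 < 7. Listing each simplex with vertices in this order, K has dimension 2 with simplices:

  0-simplices (8): [0], [1], [2], [3], [4], [5], [6], [7]
  1-simplices (9): [0,1], [0,5], [1,7], [2,3], [2,4], [2,7], [3,5], [3,7], [4,5]
  2-simplices (1): [2,3,7]

so the chain groups are C_0 ≅ Z^8, C_1 ≅ Z^9, C_2 ≅ Z^1.

∂_1: C_1 → C_0 maps an edge to its endpoints' difference, ∂[p,q] = q − p. For instance
  ∂[3,5] = [5] − [3].
This gives a 8×9 integer matrix of rank 6; reducing to Smith normal form yields diagonal entries (1,1,1,1,1,1).

∂_2: C_2 → C_1 sends each 2-simplex [p,q,r] to [q,r] − [p,r] + [p,q]. For instance
  ∂[2,3,7] = [3,7] − [2,7] + [2,3].
The 9×1 boundary matrix has rank 1 and Smith normal form diag(1).

Now H_k = ker ∂_k / im ∂_{k+1}, so:

  H_0: rank C_0 − rank ∂_1 = 8 − 6 = 2, and the invariant factors of ∂_1 are all 1, so H_0 ≅ Z^2.
  H_1: rank ker ∂_1 − rank ∂_2 = (9 − 6) − 1 = 2, and the invariant factors of ∂_2 are all 1, so H_1 ≅ Z^2.
  H_2: rank ker ∂_2 − rank ∂_3 = (1 − 1) − 0 = 0, and there is no ∂_3, so H_2 ≅ 0.

As a check, the Euler characteristic is 8 − 9 + 1 = 0, which agrees with 2 − 2 + 0 = 0.

Hence the Betti numbers are b_0 = 2, b_1 = 2, b_2 = 0.

b_0 = 2, b_1 = 2, b_2 = 0.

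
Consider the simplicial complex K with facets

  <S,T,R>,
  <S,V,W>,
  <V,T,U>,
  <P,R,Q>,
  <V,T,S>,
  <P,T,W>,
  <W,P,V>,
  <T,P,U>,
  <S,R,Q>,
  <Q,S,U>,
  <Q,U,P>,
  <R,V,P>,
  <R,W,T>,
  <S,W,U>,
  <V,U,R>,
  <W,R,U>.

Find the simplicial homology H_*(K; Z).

H_0 = Z,  H_1 = Z^2,  H_2 = Z.

We work with the vertex ordering P < Q < R < S < T < U < V < W. The simplices of K, each written with vertices in increasing order, are:

  0-simplices (8): P, Q, R, S, T, U, V, W
  1-simplices (24): PQ, PR, PT, PU, PV, PW, QR, QS, QU, RS, RT, RU, RV, RW, ST, SU, SV, SW, TU, TV, TW, UV, UW, VW
  2-simplices (16): PQR, PQU, PRV, PTU, PTW, PVW, QRS, QSU, RST, RTW, RUV, RUW, STV, SUW, SVW, TUV

giving chain groups C_0 ≅ Z^8, C_1 ≅ Z^24, C_2 ≅ Z^16.

Boundary ∂_1: C_1 → C_0 sends each edge [p,q] (with p < q) to q − p. For instance
  ∂QS = S − Q.
The 8×24 boundary matrix has rank 7 and Smith normal form diag(1,1,1,1,1,1,1).

The boundary map ∂_2: C_2 → C_1 acts by ∂[p,q,r] = [q,r] − [p,r] + [p,q]. For instance
  ∂RUW = UW − RW + RU,
  ∂SUW = UW − SW + SU.
This gives a 24×16 integer matrix of rank 15; reducing to Smith normal form yields diagonal entries (1,1,1,1,1,1,1,1,1,1,1,1,1,1,1).

Computing H_k = (kernel of ∂_k) / (image of ∂_{k+1}):

  H_0: rank C_0 − rank ∂_1 = 8 − 7 = 1, and the invariant factors of ∂_1 are all 1, so H_0 = Z.
  H_1: rank ker ∂_1 − rank ∂_2 = (24 − 7) − 15 = 2, and the invariant factors of ∂_2 are all 1, so H_1 = Z^2.
  H_2: rank ker ∂_2 − rank ∂_3 = (16 − 15) − 0 = 1, and there is no ∂_3, so H_2 = Z.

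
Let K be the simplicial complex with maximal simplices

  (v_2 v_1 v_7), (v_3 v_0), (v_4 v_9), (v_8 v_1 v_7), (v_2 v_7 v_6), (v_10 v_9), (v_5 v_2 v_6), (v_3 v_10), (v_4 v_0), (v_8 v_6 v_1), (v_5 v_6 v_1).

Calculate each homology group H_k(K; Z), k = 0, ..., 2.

Fix the vertex order v_0 < v_1 < v_2 < v_3 < v_4 < v_5 < v_6 < v_7 < v_8 < v_9 < v_10 and write every simplex with vertices in increasing order. Then dim K = 2 and the simplices of K are:

  0-simplices (11): [v_0], [v_1], [v_2], [v_3], [v_4], [v_5], [v_6], [v_7], [v_8], [v_9], [v_10]
  1-simplices (17): (17 of them)
  2-simplices (6): [v_1,v_2,v_7], [v_1,v_5,v_6], [v_1,v_6,v_8], [v_1,v_7,v_8], [v_2,v_5,v_6], [v_2,v_6,v_7]

so the chain groups are C_0 ≅ Z^11, C_1 ≅ Z^17, C_2 ≅ Z^6.

Boundary ∂_1: C_1 → C_0 maps an edge to its endpoints' difference, ∂[p,q] = q − p. For instance
  ∂[v_0,v_4] = [v_4] − [v_0].
The 11×17 boundary matrix has rank 9 and Smith normal form diag(1,1,1,1,1,1,1,1,1).

∂_2: C_2 → C_1 acts by ∂[p,q,r] = [q,r] − [p,r] + [p,q]. For instance
  ∂[v_2,v_6,v_7] = [v_6,v_7] − [v_2,v_7] + [v_2,v_6],
  ∂[v_2,v_5,v_6] = [v_5,v_6] − [v_2,v_6] + [v_2,v_5].
The resulting 17×6 matrix has rank 6, and its Smith normal form has invariant factors (1,1,1,1,1,1).

Computing H_k = (kernel of ∂_k) / (image of ∂_{k+1}):

  H_0: rank C_0 − rank ∂_1 = 11 − 9 = 2, and the invariant factors of ∂_1 are all 1, so H_0 ≅ Z^2.
  H_1: rank ker ∂_1 − rank ∂_2 = (17 − 9) − 6 = 2, and the invariant factors of ∂_2 are all 1, so H_1 ≅ Z^2.
  H_2: rank ker ∂_2 − rank ∂_3 = (6 − 6) − 0 = 0, and there is no ∂_3, so H_2 ≅ 0.

H_0 = Z^2,  H_1 = Z^2,  H_2 = 0.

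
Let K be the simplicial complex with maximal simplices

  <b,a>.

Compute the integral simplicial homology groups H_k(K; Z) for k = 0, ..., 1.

Order the vertices as a < b. Listing each simplex with vertices in this order, K has dimension 1 with simplices:

  0-simplices (2): a, b
  1-simplices (1): ab

Hence C_0 ≅ Z^2, C_1 ≅ Z^1.

∂_1: C_1 → C_0 sends each edge [p,q] (with p < q) to q − p.
The 2×1 boundary matrix has rank 1 and Smith normal form diag(1).

Reading off H_k = ker ∂_k / im ∂_{k+1}:

  H_0: rank C_0 − rank ∂_1 = 2 − 1 = 1, and the invariant factors of ∂_1 are all 1, so H_0 = Z.
  H_1: rank ker ∂_1 − rank ∂_2 = (1 − 1) − 0 = 0, and there is no ∂_2, so H_1 = 0.

H_0 ≅ Z,  H_1 = 0.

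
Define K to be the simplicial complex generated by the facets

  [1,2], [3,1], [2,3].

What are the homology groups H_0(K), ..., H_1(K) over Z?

H_0 = Z,  H_1 = Z.

Fix the vertex order 1 < 2 < 3 and write every simplex with vertices in increasing order. Then dim K = 1 and the simplices of K are:

  0-simplices (3): [1], [2], [3]
  1-simplices (3): [1,2], [1,3], [2,3]

giving chain groups C_0 ≅ Z^3, C_1 ≅ Z^3.

∂_1: C_1 → C_0 sends each edge [p,q] (with p < q) to q − p.
The 3×3 boundary matrix has rank 2 and Smith normal form diag(1,1).

Computing H_k = (kernel of ∂_k) / (image of ∂_{k+1}):

  H_0: rank C_0 − rank ∂_1 = 3 − 2 = 1, and the invariant factors of ∂_1 are all 1, so H_0 ≅ Z.
  H_1: rank ker ∂_1 − rank ∂_2 = (3 − 2) − 0 = 1, and there is no ∂_2, so H_1 ≅ Z.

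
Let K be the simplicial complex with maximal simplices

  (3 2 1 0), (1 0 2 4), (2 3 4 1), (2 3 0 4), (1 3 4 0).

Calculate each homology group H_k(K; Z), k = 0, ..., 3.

Order the vertices as 0 < 1 < 2 < 3 < 4. Listing each simplex with vertices in this order, K has dimension 3 with simplices:

  0-simplices (5): [0], [1], [2], [3], [4]
  1-simplices (10): [0,1], [0,2], [0,3], [0,4], [1,2], [1,3], [1,4], [2,3], [2,4], [3,4]
  2-simplices (10): [0,1,2], [0,1,3], [0,1,4], [0,2,3], [0,2,4], [0,3,4], [1,2,3], [1,2,4], [1,3,4], [2,3,4]
  3-simplices (5): [0,1,2,3], [0,1,2,4], [0,1,3,4], [0,2,3,4], [1,2,3,4]

so the chain groups are C_0 ≅ Z^5, C_1 ≅ Z^10, C_2 ≅ Z^10, C_3 ≅ Z^5.

The boundary map ∂_1: C_1 → C_0 maps an edge to its endpoints' difference, ∂[p,q] = q − p. For instance
  ∂[1,4] = [4] − [1].
The resulting 5×10 matrix has rank 4, and its Smith normal form has invariant factors (1,1,1,1).

The boundary map ∂_2: C_2 → C_1 maps a triangle to the signed sum of its edges. For instance
  ∂[1,2,3] = [2,3] − [1,3] + [1,2],
  ∂[0,2,3] = [2,3] − [0,3] + [0,2].
As a 10×10 matrix over Z this has rank 6, with invariant factors (1,1,1,1,1,1).

The boundary map ∂_3: C_3 → C_2 sends each 3-simplex σ to the alternating sum Σ_i (−1)^i (σ with its i-th vertex removed). For instance
  ∂[0,1,2,3] = [1,2,3] − [0,2,3] + [0,1,3] − [0,1,2],
  ∂[0,2,3,4] = [2,3,4] − [0,3,4] + [0,2,4] − [0,2,3].
This gives a 10×5 integer matrix of rank 4; reducing to Smith normal form yields diagonal entries (1,1,1,1).

From H_k ≅ ker(∂_k) / im(∂_{k+1}) we obtain:

  H_0: rank C_0 − rank ∂_1 = 5 − 4 = 1, and the invariant factors of ∂_1 are all 1, so H_0 ≅ Z.
  H_1: rank ker ∂_1 − rank ∂_2 = (10 − 4) − 6 = 0, and the invariant factors of ∂_2 are all 1, so H_1 ≅ 0.
  H_2: rank ker ∂_2 − rank ∂_3 = (10 − 6) − 4 = 0, and the invariant factors of ∂_3 are all 1, so H_2 ≅ 0.
  H_3: rank ker ∂_3 − rank ∂_4 = (5 − 4) − 0 = 1, and there is no ∂_4, so H_3 ≅ Z.

H_0 ≅ Z,  H_1 = 0,  H_2 = 0,  H_3 ≅ Z.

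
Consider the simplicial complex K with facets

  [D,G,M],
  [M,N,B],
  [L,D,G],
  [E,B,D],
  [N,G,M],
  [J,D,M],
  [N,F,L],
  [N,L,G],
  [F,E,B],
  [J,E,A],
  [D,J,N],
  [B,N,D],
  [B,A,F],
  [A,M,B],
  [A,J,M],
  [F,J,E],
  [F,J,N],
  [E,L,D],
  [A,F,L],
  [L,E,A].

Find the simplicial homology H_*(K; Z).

H_0 = Z,  H_1 = Z ⊕ Z/2,  H_2 = 0.

We work with the vertex ordering A < B < D < E < F < G < J < L < M < N. The simplices of K, each written with vertices in increasing order, are:

  0-simplices (10): A, B, D, E, F, G, J, L, M, N
  1-simplices (30): AB, AE, AF, AJ, AL, AM, BD, BE, BF, BM, BN, DE, DG, DJ, DL, DM, DN, EF, EJ, EL, FJ, FL, FN, GL, GM, GN, JM, JN, LN, MN
  2-simplices (20): ABF, ABM, AEJ, AEL, AFL, AJM, BDE, BDN, BEF, BMN, DEL, DGL, DGM, DJM, DJN, EFJ, FJN, FLN, GLN, GMN

Hence C_0 ≅ Z^10, C_1 ≅ Z^30, C_2 ≅ Z^20.

∂_1: C_1 → C_0 is given by ∂[p,q] = [q] − [p]. For instance
  ∂BM = M − B.
The resulting 10×30 matrix has rank 9, and its Smith normal form has invariant factors (1,1,1,1,1,1,1,1,1).

Boundary ∂_2: C_2 → C_1 maps a triangle to the signed sum of its edges. For instance
  ∂DJM = JM − DM + DJ,
  ∂FLN = LN − FN + FL.
The 30×20 boundary matrix has rank 20 and Smith normal form diag(1,1,1,1,1,1,1,1,1,1,1,1,1,1,1,1,1,1,1,2).

Now H_k = ker ∂_k / im ∂_{k+1}, so:

  H_0: rank C_0 − rank ∂_1 = 10 − 9 = 1, and the invariant factors of ∂_1 are all 1, so H_0 = Z.
  H_1: rank ker ∂_1 − rank ∂_2 = (30 − 9) − 20 = 1, and ∂_2 has invariant factor 2 > 1, so H_1 = Z ⊕ Z/2.
  H_2: rank ker ∂_2 − rank ∂_3 = (20 − 20) − 0 = 0, and there is no ∂_3, so H_2 = 0.

(K is a triangulation of the Klein bottle.)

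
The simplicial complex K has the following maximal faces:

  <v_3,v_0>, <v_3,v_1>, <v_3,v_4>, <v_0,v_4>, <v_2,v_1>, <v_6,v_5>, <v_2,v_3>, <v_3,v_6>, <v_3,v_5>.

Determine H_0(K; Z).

H_0 ≅ Z.

Take the total order v_0 < v_1 < v_2 < v_3 < v_4 < v_5 < v_6 on the vertex set. Then K (dimension 1) consists of the simplices:

  0-simplices (7): [v_0], [v_1], [v_2], [v_3], [v_4], [v_5], [v_6]
  1-simplices (9): [v_0,v_3], [v_0,v_4], [v_1,v_2], [v_1,v_3], [v_2,v_3], [v_3,v_4], [v_3,v_5], [v_3,v_6], [v_5,v_6]

so the chain groups are C_0 ≅ Z^7, C_1 ≅ Z^9.

Boundary ∂_1: C_1 → C_0 maps an edge to its endpoints' difference, ∂[p,q] = q − p.
As a 7×9 matrix over Z this has rank 6, with invariant factors (1,1,1,1,1,1).

Reading off H_k = ker ∂_k / im ∂_{k+1}:

  H_0: rank C_0 − rank ∂_1 = 7 − 6 = 1, and the invariant factors of ∂_1 are all 1, so H_0 ≅ Z.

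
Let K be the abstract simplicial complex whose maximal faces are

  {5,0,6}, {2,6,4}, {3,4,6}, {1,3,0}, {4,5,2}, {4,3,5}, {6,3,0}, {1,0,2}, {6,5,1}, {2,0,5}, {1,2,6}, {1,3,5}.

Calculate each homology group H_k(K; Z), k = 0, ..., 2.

Fix the vertex order 0 < 1 < 2 < 3 < 4 < 5 < 6 and write every simplex with vertices in increasing order. Then dim K = 2 and the simplices of K are:

  0-simplices (7): [0], [1], [2], [3], [4], [5], [6]
  1-simplices (18): [0,1], [0,2], [0,3], [0,5], [0,6], [1,2], [1,3], [1,5], [1,6], [2,4], [2,5], [2,6], [3,4], [3,5], [3,6], [4,5], [4,6], [5,6]
  2-simplices (12): [0,1,2], [0,1,3], [0,2,5], [0,3,6], [0,5,6], [1,2,6], [1,3,5], [1,5,6], [2,4,5], [2,4,6], [3,4,5], [3,4,6]

so the chain groups are C_0 ≅ Z^7, C_1 ≅ Z^18, C_2 ≅ Z^12.

The boundary map ∂_1: C_1 → C_0 maps an edge to its endpoints' difference, ∂[p,q] = q − p. For instance
  ∂[5,6] = [6] − [5].
As a 7×18 matrix over Z this has rank 6, with invariant factors (1,1,1,1,1,1).

Boundary ∂_2: C_2 → C_1 sends each 2-simplex [p,q,r] to [q,r] − [p,r] + [p,q]. For instance
  ∂[0,2,5] = [2,5] − [0,5] + [0,2],
  ∂[0,1,3] = [1,3] − [0,3] + [0,1].
The resulting 18×12 matrix has rank 12, and its Smith normal form has invariant factors (1,1,1,1,1,1,1,1,1,1,1,2).

Reading off H_k = ker ∂_k / im ∂_{k+1}:

  H_0: rank C_0 − rank ∂_1 = 7 − 6 = 1, and the invariant factors of ∂_1 are all 1, so H_0 ≅ Z.
  H_1: rank ker ∂_1 − rank ∂_2 = (18 − 6) − 12 = 0, and ∂_2 has invariant factor 2 > 1, so H_1 ≅ Z/2.
  H_2: rank ker ∂_2 − rank ∂_3 = (12 − 12) − 0 = 0, and there is no ∂_3, so H_2 ≅ 0.

As a check, the Euler characteristic is 7 − 18 + 12 = 1, which agrees with 1 − 0 + 0 = 1.
(K is a triangulation of the real projective plane RP^2.)

H_0 ≅ Z,  H_1 ≅ Z/2,  H_2 = 0.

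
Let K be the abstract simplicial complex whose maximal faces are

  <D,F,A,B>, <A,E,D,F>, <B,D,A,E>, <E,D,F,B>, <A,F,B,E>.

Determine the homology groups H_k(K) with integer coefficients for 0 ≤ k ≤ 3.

Order the vertices as A < B < D < E < F. Listing each simplex with vertices in this order, K has dimension 3 with simplices:

  0-simplices (5): A, B, D, E, F
  1-simplices (10): AB, AD, AE, AF, BD, BE, BF, DE, DF, EF
  2-simplices (10): ABD, ABE, ABF, ADE, ADF, AEF, BDE, BDF, BEF, DEF
  3-simplices (5): ABDE, ABDF, ABEF, ADEF, BDEF

Hence C_0 ≅ Z^5, C_1 ≅ Z^10, C_2 ≅ Z^10, C_3 ≅ Z^5.

Boundary ∂_1: C_1 → C_0 maps an edge to its endpoints' difference, ∂[p,q] = q − p. For instance
  ∂AD = D − A.
The resulting 5×10 matrix has rank 4, and its Smith normal form has invariant factors (1,1,1,1).

∂_2: C_2 → C_1 acts by ∂[p,q,r] = [q,r] − [p,r] + [p,q]. For instance
  ∂ABF = BF − AF + AB,
  ∂BEF = EF − BF + BE.
The resulting 10×10 matrix has rank 6, and its Smith normal form has invariant factors (1,1,1,1,1,1).

∂_3: C_3 → C_2 sends each 3-simplex σ to the alternating sum Σ_i (−1)^i (σ with its i-th vertex removed). For instance
  ∂ADEF = DEF − AEF + ADF − ADE,
  ∂ABDE = BDE − ADE + ABE − ABD.
This gives a 10×5 integer matrix of rank 4; reducing to Smith normal form yields diagonal entries (1,1,1,1).

Now H_k = ker ∂_k / im ∂_{k+1}, so:

  H_0: rank C_0 − rank ∂_1 = 5 − 4 = 1, and the invariant factors of ∂_1 are all 1, so H_0 = Z.
  H_1: rank ker ∂_1 − rank ∂_2 = (10 − 4) − 6 = 0, and the invariant factors of ∂_2 are all 1, so H_1 = 0.
  H_2: rank ker ∂_2 − rank ∂_3 = (10 − 6) − 4 = 0, and the invariant factors of ∂_3 are all 1, so H_2 = 0.
  H_3: rank ker ∂_3 − rank ∂_4 = (5 − 4) − 0 = 1, and there is no ∂_4, so H_3 = Z.

As a check, the Euler characteristic is 5 − 10 + 10 − 5 = 0, which agrees with 1 − 0 + 0 − 1 = 0.

H_0 = Z,  H_1 = 0,  H_2 = 0,  H_3 = Z.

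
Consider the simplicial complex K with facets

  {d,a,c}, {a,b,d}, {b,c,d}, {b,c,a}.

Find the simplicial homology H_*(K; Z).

Fix the vertex order a < b < c < d and write every simplex with vertices in increasing order. Then dim K = 2 and the simplices of K are:

  0-simplices (4): a, b, c, d
  1-simplices (6): ab, ac, ad, bc, bd, cd
  2-simplices (4): abc, abd, acd, bcd

giving chain groups C_0 ≅ Z^4, C_1 ≅ Z^6, C_2 ≅ Z^4.

The boundary map ∂_1: C_1 → C_0 maps an edge to its endpoints' difference, ∂[p,q] = q − p. For instance
  ∂cd = d − c.
The resulting 4×6 matrix has rank 3, and its Smith normal form has invariant factors (1,1,1).

Boundary ∂_2: C_2 → C_1 acts by ∂[p,q,r] = [q,r] − [p,r] + [p,q]. For instance
  ∂acd = cd − ad + ac,
  ∂abd = bd − ad + ab.
As a 6×4 matrix over Z this has rank 3, with invariant factors (1,1,1).

From H_k ≅ ker(∂_k) / im(∂_{k+1}) we obtain:

  H_0: rank C_0 − rank ∂_1 = 4 − 3 = 1, and the invariant factors of ∂_1 are all 1, so H_0 = Z.
  H_1: rank ker ∂_1 − rank ∂_2 = (6 − 3) − 3 = 0, and the invariant factors of ∂_2 are all 1, so H_1 = 0.
  H_2: rank ker ∂_2 − rank ∂_3 = (4 − 3) − 0 = 1, and there is no ∂_3, so H_2 = Z.

H_0 = Z,  H_1 = 0,  H_2 = Z.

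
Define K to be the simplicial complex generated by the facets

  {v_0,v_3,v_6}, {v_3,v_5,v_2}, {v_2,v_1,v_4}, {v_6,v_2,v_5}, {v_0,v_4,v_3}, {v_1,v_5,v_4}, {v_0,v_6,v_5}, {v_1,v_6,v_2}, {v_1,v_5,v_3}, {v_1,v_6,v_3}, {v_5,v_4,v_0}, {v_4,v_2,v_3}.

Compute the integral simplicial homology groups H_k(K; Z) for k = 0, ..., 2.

H_0 = Z,  H_1 = Z/2Z,  H_2 = 0.

Fix the vertex order v_0 < v_1 < v_2 < v_3 < v_4 < v_5 < v_6 and write every simplex with vertices in increasing order. Then dim K = 2 and the simplices of K are:

  0-simplices (7): [v_0], [v_1], [v_2], [v_3], [v_4], [v_5], [v_6]
  1-simplices (18): (18 of them)
  2-simplices (12): (12 of them)

so the chain groups are C_0 ≅ Z^7, C_1 ≅ Z^18, C_2 ≅ Z^12.

The boundary map ∂_1: C_1 → C_0 is given by ∂[p,q] = [q] − [p]. For instance
  ∂[v_0,v_4] = [v_4] − [v_0].
As a 7×18 matrix over Z this has rank 6, with invariant factors (1,1,1,1,1,1).

Boundary ∂_2: C_2 → C_1 maps a triangle to the signed sum of its edges. For instance
  ∂[v_1,v_3,v_6] = [v_3,v_6] − [v_1,v_6] + [v_1,v_3],
  ∂[v_0,v_5,v_6] = [v_5,v_6] − [v_0,v_6] + [v_0,v_5].
The resulting 18×12 matrix has rank 12, and its Smith normal form has invariant factors (1,1,1,1,1,1,1,1,1,1,1,2).

Now H_k = ker ∂_k / im ∂_{k+1}, so:

  H_0: rank C_0 − rank ∂_1 = 7 − 6 = 1, and the invariant factors of ∂_1 are all 1, so H_0 = Z.
  H_1: rank ker ∂_1 − rank ∂_2 = (18 − 6) − 12 = 0, and ∂_2 has invariant factor 2 > 1, so H_1 = Z/2Z.
  H_2: rank ker ∂_2 − rank ∂_3 = (12 − 12) − 0 = 0, and there is no ∂_3, so H_2 = 0.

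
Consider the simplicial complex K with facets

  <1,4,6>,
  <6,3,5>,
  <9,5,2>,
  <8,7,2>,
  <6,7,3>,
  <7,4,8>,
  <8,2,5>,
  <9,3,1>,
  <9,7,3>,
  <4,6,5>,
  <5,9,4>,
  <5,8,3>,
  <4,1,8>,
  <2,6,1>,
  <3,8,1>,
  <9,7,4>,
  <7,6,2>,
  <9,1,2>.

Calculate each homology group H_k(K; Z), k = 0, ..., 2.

H_0 ≅ Z,  H_1 ≅ Z^2,  H_2 ≅ Z.

Order the vertices as 1 < 2 < 3 < 4 < 5 < 6 < 7 < 8 < 9. Listing each simplex with vertices in this order, K has dimension 2 with simplices:

  0-simplices (9): [1], [2], [3], [4], [5], [6], [7], [8], [9]
  1-simplices (27): (27 of them)
  2-simplices (18): [1,2,6], [1,2,9], [1,3,8], [1,3,9], [1,4,6], [1,4,8], [2,5,8], [2,5,9], [2,6,7], [2,7,8], [3,5,6], [3,5,8], [3,6,7], [3,7,9], [4,5,6], [4,5,9], [4,7,8], [4,7,9]

Hence C_0 ≅ Z^9, C_1 ≅ Z^27, C_2 ≅ Z^18.

Boundary ∂_1: C_1 → C_0 is given by ∂[p,q] = [q] − [p]. For instance
  ∂[3,8] = [8] − [3].
This gives a 9×27 integer matrix of rank 8; reducing to Smith normal form yields diagonal entries (1,1,1,1,1,1,1,1).

The boundary map ∂_2: C_2 → C_1 maps a triangle to the signed sum of its edges. For instance
  ∂[1,4,6] = [4,6] − [1,6] + [1,4],
  ∂[3,7,9] = [7,9] − [3,9] + [3,7].
This gives a 27×18 integer matrix of rank 17; reducing to Smith normal form yields diagonal entries (1,1,1,1,1,1,1,1,1,1,1,1,1,1,1,1,1).

Computing H_k = (kernel of ∂_k) / (image of ∂_{k+1}):

  H_0: rank C_0 − rank ∂_1 = 9 − 8 = 1, and the invariant factors of ∂_1 are all 1, so H_0 ≅ Z.
  H_1: rank ker ∂_1 − rank ∂_2 = (27 − 8) − 17 = 2, and the invariant factors of ∂_2 are all 1, so H_1 ≅ Z^2.
  H_2: rank ker ∂_2 − rank ∂_3 = (18 − 17) − 0 = 1, and there is no ∂_3, so H_2 ≅ Z.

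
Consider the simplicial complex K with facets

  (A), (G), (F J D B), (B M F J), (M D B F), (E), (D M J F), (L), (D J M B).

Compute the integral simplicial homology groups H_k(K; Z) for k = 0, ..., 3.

H_0 = Z^5,  H_1 = 0,  H_2 = 0,  H_3 = Z.

Take the total order A < B < D < E < F < G < J < L < M on the vertex set. Then K (dimension 3) consists of the simplices:

  0-simplices (9): A, B, D, E, F, G, J, L, M
  1-simplices (10): BD, BF, BJ, BM, DF, DJ, DM, FJ, FM, JM
  2-simplices (10): BDF, BDJ, BDM, BFJ, BFM, BJM, DFJ, DFM, DJM, FJM
  3-simplices (5): BDFJ, BDFM, BDJM, BFJM, DFJM

so the chain groups are C_0 ≅ Z^9, C_1 ≅ Z^10, C_2 ≅ Z^10, C_3 ≅ Z^5.

The boundary map ∂_1: C_1 → C_0 maps an edge to its endpoints' difference, ∂[p,q] = q − p.
The 9×10 boundary matrix has rank 4 and Smith normal form diag(1,1,1,1).

Boundary ∂_2: C_2 → C_1 sends each 2-simplex [p,q,r] to [q,r] − [p,r] + [p,q]. For instance
  ∂FJM = JM − FM + FJ,
  ∂BFJ = FJ − BJ + BF.
This gives a 10×10 integer matrix of rank 6; reducing to Smith normal form yields diagonal entries (1,1,1,1,1,1).

∂_3: C_3 → C_2 sends each 3-simplex σ to the alternating sum Σ_i (−1)^i (σ with its i-th vertex removed). For instance
  ∂DFJM = FJM − DJM + DFM − DFJ,
  ∂BDJM = DJM − BJM + BDM − BDJ.
As a 10×5 matrix over Z this has rank 4, with invariant factors (1,1,1,1).

Computing H_k = (kernel of ∂_k) / (image of ∂_{k+1}):

  H_0: rank C_0 − rank ∂_1 = 9 − 4 = 5, and the invariant factors of ∂_1 are all 1, so H_0 ≅ Z^5.
  H_1: rank ker ∂_1 − rank ∂_2 = (10 − 4) − 6 = 0, and the invariant factors of ∂_2 are all 1, so H_1 ≅ 0.
  H_2: rank ker ∂_2 − rank ∂_3 = (10 − 6) − 4 = 0, and the invariant factors of ∂_3 are all 1, so H_2 ≅ 0.
  H_3: rank ker ∂_3 − rank ∂_4 = (5 − 4) − 0 = 1, and there is no ∂_4, so H_3 ≅ Z.

(K is a triangulation of the disjoint union of a set of 4 points and the 3-sphere S^3.)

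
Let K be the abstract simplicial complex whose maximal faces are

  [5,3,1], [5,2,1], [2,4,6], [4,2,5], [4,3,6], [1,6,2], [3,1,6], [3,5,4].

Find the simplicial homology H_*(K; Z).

Fix the vertex order 1 < 2 < 3 < 4 < 5 < 6 and write every simplex with vertices in increasing order. Then dim K = 2 and the simplices of K are:

  0-simplices (6): [1], [2], [3], [4], [5], [6]
  1-simplices (12): [1,2], [1,3], [1,5], [1,6], [2,4], [2,5], [2,6], [3,4], [3,5], [3,6], [4,5], [4,6]
  2-simplices (8): [1,2,5], [1,2,6], [1,3,5], [1,3,6], [2,4,5], [2,4,6], [3,4,5], [3,4,6]

so the chain groups are C_0 ≅ Z^6, C_1 ≅ Z^12, C_2 ≅ Z^8.

∂_1: C_1 → C_0 maps an edge to its endpoints' difference, ∂[p,q] = q − p. For instance
  ∂[1,6] = [6] − [1].
As a 6×12 matrix over Z this has rank 5, with invariant factors (1,1,1,1,1).

Boundary ∂_2: C_2 → C_1 acts by ∂[p,q,r] = [q,r] − [p,r] + [p,q]. For instance
  ∂[1,3,6] = [3,6] − [1,6] + [1,3],
  ∂[2,4,5] = [4,5] − [2,5] + [2,4].
This gives a 12×8 integer matrix of rank 7; reducing to Smith normal form yields diagonal entries (1,1,1,1,1,1,1).

Reading off H_k = ker ∂_k / im ∂_{k+1}:

  H_0: rank C_0 − rank ∂_1 = 6 − 5 = 1, and the invariant factors of ∂_1 are all 1, so H_0 ≅ Z.
  H_1: rank ker ∂_1 − rank ∂_2 = (12 − 5) − 7 = 0, and the invariant factors of ∂_2 are all 1, so H_1 ≅ 0.
  H_2: rank ker ∂_2 − rank ∂_3 = (8 − 7) − 0 = 1, and there is no ∂_3, so H_2 ≅ Z.

(K is a triangulation of the 2-sphere S^2.)

H_0 ≅ Z,  H_1 = 0,  H_2 ≅ Z.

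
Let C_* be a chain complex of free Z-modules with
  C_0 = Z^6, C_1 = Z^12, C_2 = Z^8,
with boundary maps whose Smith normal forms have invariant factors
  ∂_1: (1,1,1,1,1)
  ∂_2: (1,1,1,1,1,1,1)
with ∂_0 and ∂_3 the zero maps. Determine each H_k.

H_0 = Z,  H_1 = 0,  H_2 = Z.

H_0: b_0 = 6 − 0 − 5 = 1; torsion from ∂_1 factors > 1: none. So H_0 = Z.
H_1: b_1 = 12 − 5 − 7 = 0; torsion from ∂_2 factors > 1: none. So H_1 = 0.
H_2: b_2 = 8 − 7 − 0 = 1; torsion from ∂_3 factors > 1: none. So H_2 = Z.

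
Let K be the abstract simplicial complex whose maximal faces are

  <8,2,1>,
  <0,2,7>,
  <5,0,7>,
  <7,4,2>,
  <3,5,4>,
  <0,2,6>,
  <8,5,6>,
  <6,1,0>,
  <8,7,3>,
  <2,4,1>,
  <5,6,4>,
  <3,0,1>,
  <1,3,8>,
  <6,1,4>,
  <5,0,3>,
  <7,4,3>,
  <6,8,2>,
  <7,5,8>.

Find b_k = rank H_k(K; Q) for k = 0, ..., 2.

b_0 = 1, b_1 = 1, b_2 = 0.

K has 9 vertices, 27 edges, 18 triangles.
rank ∂_0 = 0, rank ∂_1 = 8 ⇒ b_0 = 9 − 0 − 8 = 1; all invariant factors of ∂_1 are 1 so no torsion. So H_0 ≅ Z.
rank ∂_1 = 8, rank ∂_2 = 18 ⇒ b_1 = 27 − 8 − 18 = 1; ∂_2 has invariant factor(s) [2] giving torsion. So H_1 ≅ Z ⊕ Z/2.
rank ∂_2 = 18, rank ∂_3 = 0 ⇒ b_2 = 18 − 18 − 0 = 0. So H_2 ≅ 0.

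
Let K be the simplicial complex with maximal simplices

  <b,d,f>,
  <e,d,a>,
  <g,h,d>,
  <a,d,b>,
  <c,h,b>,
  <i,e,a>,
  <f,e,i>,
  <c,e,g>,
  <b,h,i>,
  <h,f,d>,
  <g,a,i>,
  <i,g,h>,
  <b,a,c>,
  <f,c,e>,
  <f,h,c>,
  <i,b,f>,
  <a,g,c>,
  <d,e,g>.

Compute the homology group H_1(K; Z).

Fix the vertex order a < b < c < d < e < f < g < h < i and write every simplex with vertices in increasing order. Then dim K = 2 and the simplices of K are:

  0-simplices (9): a, b, c, d, e, f, g, h, i
  1-simplices (27): ab, ac, ad, ae, ag, ai, bc, bd, bf, bh, bi, ce, cf, cg, ch, de, df, dg, dh, ef, eg, ei, fh, fi, gh, gi, hi
  2-simplices (18): abc, abd, acg, ade, aei, agi, bch, bdf, bfi, bhi, cef, ceg, cfh, deg, dfh, dgh, efi, ghi

giving chain groups C_0 ≅ Z^9, C_1 ≅ Z^27, C_2 ≅ Z^18.

The boundary map ∂_1: C_1 → C_0 sends each edge [p,q] (with p < q) to q − p.
This gives a 9×27 integer matrix of rank 8; reducing to Smith normal form yields diagonal entries (1,1,1,1,1,1,1,1).

∂_2: C_2 → C_1 maps a triangle to the signed sum of its edges. For instance
  ∂efi = fi − ei + ef,
  ∂agi = gi − ai + ag.
As a 27×18 matrix over Z this has rank 18, with invariant factors (1,1,1,1,1,1,1,1,1,1,1,1,1,1,1,1,1,2).

Now H_k = ker ∂_k / im ∂_{k+1}, so:

  H_1: rank ker ∂_1 − rank ∂_2 = (27 − 8) − 18 = 1, and ∂_2 has invariant factor 2 > 1, so H_1 ≅ Z × Z/2.

H_1 = Z × Z/2.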